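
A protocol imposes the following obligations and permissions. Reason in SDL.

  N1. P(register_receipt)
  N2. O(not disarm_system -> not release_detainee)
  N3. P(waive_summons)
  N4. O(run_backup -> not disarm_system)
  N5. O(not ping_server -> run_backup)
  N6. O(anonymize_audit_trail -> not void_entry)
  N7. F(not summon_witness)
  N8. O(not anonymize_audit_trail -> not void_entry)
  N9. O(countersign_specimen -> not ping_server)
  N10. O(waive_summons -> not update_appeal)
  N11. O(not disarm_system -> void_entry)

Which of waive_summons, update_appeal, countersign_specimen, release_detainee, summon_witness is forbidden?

countersign_specimen

Premises 6 and 8 cover both cases: O(anonymize_audit_trail -> not void_entry) and O(not anonymize_audit_trail -> not void_entry). Since anonymize_audit_trail ∨ not anonymize_audit_trail is a tautology, O(not void_entry) follows.
The contrapositive of premise 11 (O(not disarm_system -> void_entry)) is O(not void_entry -> disarm_system), and O(not void_entry) is already established, so O(disarm_system).
Premise 4 is O(run_backup -> not disarm_system); contrapositively O(disarm_system -> not run_backup). Since O(disarm_system) holds, K gives O(not run_backup).
Premise 5, O(not ping_server -> run_backup), contraposes to O(not run_backup -> ping_server); with O(not run_backup) we get O(ping_server).
Premise 9 is O(countersign_specimen -> not ping_server); contrapositively O(ping_server -> not countersign_specimen). Since O(ping_server) holds, K gives O(not countersign_specimen).
So O(not countersign_specimen) holds, i.e. countersign_specimen is forbidden. None of the other listed options is forbidden under the premises.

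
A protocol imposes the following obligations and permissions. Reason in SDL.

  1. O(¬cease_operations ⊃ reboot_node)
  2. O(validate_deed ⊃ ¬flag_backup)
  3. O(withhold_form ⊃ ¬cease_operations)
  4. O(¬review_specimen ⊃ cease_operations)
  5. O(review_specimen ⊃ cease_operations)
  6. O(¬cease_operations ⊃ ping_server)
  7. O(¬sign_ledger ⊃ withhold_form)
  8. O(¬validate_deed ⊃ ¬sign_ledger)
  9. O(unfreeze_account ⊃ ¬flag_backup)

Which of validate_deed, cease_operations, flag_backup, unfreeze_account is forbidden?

flag_backup

Premises 5 and 4 are O(review_specimen ⊃ cease_operations) and O(¬review_specimen ⊃ cease_operations); every ideal world satisfies review_specimen or ¬review_specimen, so in either case cease_operations holds — hence O(cease_operations).
Premise 3, O(withhold_form ⊃ ¬cease_operations), contraposes to O(cease_operations ⊃ ¬withhold_form); with O(cease_operations) we get O(¬withhold_form).
The contrapositive of premise 7 (O(¬sign_ledger ⊃ withhold_form)) is O(¬withhold_form ⊃ sign_ledger), and O(¬withhold_form) is already established, so O(sign_ledger).
Premise 8 is O(¬validate_deed ⊃ ¬sign_ledger); contrapositively O(sign_ledger ⊃ validate_deed). Since O(sign_ledger) holds, K gives O(validate_deed).
Premise 2 is O(validate_deed ⊃ ¬flag_backup); since O(validate_deed), deontic closure gives O(¬flag_backup).
So O(¬flag_backup) holds, i.e. flag_backup is forbidden. None of the other listed options is forbidden under the premises.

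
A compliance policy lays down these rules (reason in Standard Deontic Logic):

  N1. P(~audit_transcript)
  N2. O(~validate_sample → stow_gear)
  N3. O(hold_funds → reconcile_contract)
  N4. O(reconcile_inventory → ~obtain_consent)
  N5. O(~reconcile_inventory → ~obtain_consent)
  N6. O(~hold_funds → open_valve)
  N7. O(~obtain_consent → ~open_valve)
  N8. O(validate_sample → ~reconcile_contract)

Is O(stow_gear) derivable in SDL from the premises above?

Yes

Premises 4 and 5 are O(reconcile_inventory → ~obtain_consent) and O(~reconcile_inventory → ~obtain_consent); every ideal world satisfies reconcile_inventory or ~reconcile_inventory, so in either case ~obtain_consent holds — hence O(~obtain_consent).
With premise 7, O(~obtain_consent → ~open_valve), the K-axiom yields O(~open_valve).
The contrapositive of premise 6 (O(~hold_funds → open_valve)) is O(~open_valve → hold_funds), and O(~open_valve) is already established, so O(hold_funds).
From O(hold_funds) and premise 3, O(hold_funds → reconcile_contract), we obtain O(reconcile_contract).
The contrapositive of premise 8 (O(validate_sample → ~reconcile_contract)) is O(reconcile_contract → ~validate_sample), and O(reconcile_contract) is already established, so O(~validate_sample).
With premise 2, O(~validate_sample → stow_gear), the K-axiom yields O(stow_gear).
Premise 1 does not contribute to this derivation.
So O(stow_gear) follows.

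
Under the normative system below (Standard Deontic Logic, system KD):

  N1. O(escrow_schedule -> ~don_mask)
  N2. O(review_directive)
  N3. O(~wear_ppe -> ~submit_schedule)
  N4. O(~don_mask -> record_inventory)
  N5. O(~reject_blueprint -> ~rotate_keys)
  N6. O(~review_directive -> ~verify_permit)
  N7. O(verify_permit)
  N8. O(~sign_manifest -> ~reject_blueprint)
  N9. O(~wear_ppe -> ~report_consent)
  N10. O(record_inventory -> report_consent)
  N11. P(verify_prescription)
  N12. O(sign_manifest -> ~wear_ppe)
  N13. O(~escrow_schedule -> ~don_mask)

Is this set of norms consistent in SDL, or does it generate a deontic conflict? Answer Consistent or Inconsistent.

Premise 6 is O(~review_directive -> ~verify_permit), but O(~review_directive) is not derivable from the premises, so it does not yield O(~verify_permit).
So O(~verify_permit) is not derivable, and the apparent clash with O(verify_permit) does not arise.
A world satisfying every obligation exists (e.g. don_mask=false, escrow_schedule=false, record_inventory=true, reject_blueprint=false, report_consent=true, review_directive=true, rotate_keys=false, sign_manifest=false, submit_schedule=false, verify_permit=true, verify_prescription=false, wear_ppe=true); no atom is both obligatory and forbidden, so the set is consistent.

Consistent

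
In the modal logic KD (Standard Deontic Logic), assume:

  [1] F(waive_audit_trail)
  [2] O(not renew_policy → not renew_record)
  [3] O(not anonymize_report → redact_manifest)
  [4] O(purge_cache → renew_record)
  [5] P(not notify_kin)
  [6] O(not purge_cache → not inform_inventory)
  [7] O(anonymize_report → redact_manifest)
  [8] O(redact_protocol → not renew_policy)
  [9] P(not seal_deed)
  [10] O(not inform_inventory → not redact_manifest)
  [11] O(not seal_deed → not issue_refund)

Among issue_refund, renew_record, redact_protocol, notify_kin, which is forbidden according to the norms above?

redact_protocol

By case analysis on not anonymize_report: premise 3 gives O(not anonymize_report → redact_manifest) and premise 7 gives O(anonymize_report → redact_manifest), so O(redact_manifest) either way.
Premise 10 is O(not inform_inventory → not redact_manifest); contrapositively O(redact_manifest → inform_inventory). Since O(redact_manifest) holds, K gives O(inform_inventory).
The contrapositive of premise 6 (O(not purge_cache → not inform_inventory)) is O(inform_inventory → purge_cache), and O(inform_inventory) is already established, so O(purge_cache).
Applying K to premise 4 (O(purge_cache → renew_record)) and O(purge_cache) yields O(renew_record).
The contrapositive of premise 2 (O(not renew_policy → not renew_record)) is O(renew_record → renew_policy), and O(renew_record) is already established, so O(renew_policy).
The contrapositive of premise 8 (O(redact_protocol → not renew_policy)) is O(renew_policy → not redact_protocol), and O(renew_policy) is already established, so O(not redact_protocol).
So O(not redact_protocol) holds, i.e. redact_protocol is forbidden. None of the other listed options is forbidden under the premises.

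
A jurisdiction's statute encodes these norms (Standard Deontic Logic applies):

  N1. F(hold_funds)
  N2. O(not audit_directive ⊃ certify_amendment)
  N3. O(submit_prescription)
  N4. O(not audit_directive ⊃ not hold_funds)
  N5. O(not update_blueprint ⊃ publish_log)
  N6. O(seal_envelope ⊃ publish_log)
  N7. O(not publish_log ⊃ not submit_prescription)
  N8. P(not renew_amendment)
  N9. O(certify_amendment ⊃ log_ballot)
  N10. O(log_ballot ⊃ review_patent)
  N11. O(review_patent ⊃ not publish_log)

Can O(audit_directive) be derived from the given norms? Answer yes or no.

Yes

From premise 3 we have O(submit_prescription).
Premise 7 is O(not publish_log ⊃ not submit_prescription); contrapositively O(submit_prescription ⊃ publish_log). Since O(submit_prescription) holds, K gives O(publish_log).
Premise 11 is O(review_patent ⊃ not publish_log); contrapositively O(publish_log ⊃ not review_patent). Since O(publish_log) holds, K gives O(not review_patent).
Premise 10, O(log_ballot ⊃ review_patent), contraposes to O(not review_patent ⊃ not log_ballot); with O(not review_patent) we get O(not log_ballot).
Premise 9, O(certify_amendment ⊃ log_ballot), contraposes to O(not log_ballot ⊃ not certify_amendment); with O(not log_ballot) we get O(not certify_amendment).
The contrapositive of premise 2 (O(not audit_directive ⊃ certify_amendment)) is O(not certify_amendment ⊃ audit_directive), and O(not certify_amendment) is already established, so O(audit_directive).
Premises 1, 4, 5, 6, 8 do not contribute to this derivation.
So O(audit_directive) follows.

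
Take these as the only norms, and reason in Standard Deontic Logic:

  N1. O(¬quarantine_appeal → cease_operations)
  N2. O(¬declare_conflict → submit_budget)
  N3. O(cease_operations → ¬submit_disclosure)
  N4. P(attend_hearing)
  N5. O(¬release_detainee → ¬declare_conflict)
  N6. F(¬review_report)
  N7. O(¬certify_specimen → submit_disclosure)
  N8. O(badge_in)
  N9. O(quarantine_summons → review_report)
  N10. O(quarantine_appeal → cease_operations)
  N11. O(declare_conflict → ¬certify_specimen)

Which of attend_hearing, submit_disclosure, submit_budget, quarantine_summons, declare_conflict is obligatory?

Premises 1 and 10 are O(¬quarantine_appeal → cease_operations) and O(quarantine_appeal → cease_operations); every ideal world satisfies ¬quarantine_appeal or quarantine_appeal, so in either case cease_operations holds — hence O(cease_operations).
Premise 3 is O(cease_operations → ¬submit_disclosure); since O(cease_operations), deontic closure gives O(¬submit_disclosure).
Premise 7, O(¬certify_specimen → submit_disclosure), contraposes to O(¬submit_disclosure → certify_specimen); with O(¬submit_disclosure) we get O(certify_specimen).
The contrapositive of premise 11 (O(declare_conflict → ¬certify_specimen)) is O(certify_specimen → ¬declare_conflict), and O(certify_specimen) is already established, so O(¬declare_conflict).
From O(¬declare_conflict) and premise 2, O(¬declare_conflict → submit_budget), we obtain O(submit_budget).
So O(submit_budget) holds — submit_budget is obligatory. None of the other listed options is made obligatory by any chain of premises.

submit_budget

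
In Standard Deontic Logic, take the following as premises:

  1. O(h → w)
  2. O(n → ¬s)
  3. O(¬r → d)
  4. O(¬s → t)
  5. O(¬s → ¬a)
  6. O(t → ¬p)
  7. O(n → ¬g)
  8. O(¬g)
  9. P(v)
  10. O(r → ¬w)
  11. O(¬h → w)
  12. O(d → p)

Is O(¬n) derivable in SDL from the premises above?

Yes

By case analysis on ¬h: premise 11 gives O(¬h → w) and premise 1 gives O(h → w), so O(w) either way.
Premise 10 is O(r → ¬w); contrapositively O(w → ¬r). Since O(w) holds, K gives O(¬r).
Premise 3 is O(¬r → d); since O(¬r), deontic closure gives O(d).
Applying K to premise 12 (O(d → p)) and O(d) yields O(p).
Premise 6 is O(t → ¬p); contrapositively O(p → ¬t). Since O(p) holds, K gives O(¬t).
Premise 4, O(¬s → t), contraposes to O(¬t → s); with O(¬t) we get O(s).
Premise 2, O(n → ¬s), contraposes to O(s → ¬n); with O(s) we get O(¬n).
Premises 5, 7, 8, 9 do not contribute to this derivation.
So O(¬n) follows.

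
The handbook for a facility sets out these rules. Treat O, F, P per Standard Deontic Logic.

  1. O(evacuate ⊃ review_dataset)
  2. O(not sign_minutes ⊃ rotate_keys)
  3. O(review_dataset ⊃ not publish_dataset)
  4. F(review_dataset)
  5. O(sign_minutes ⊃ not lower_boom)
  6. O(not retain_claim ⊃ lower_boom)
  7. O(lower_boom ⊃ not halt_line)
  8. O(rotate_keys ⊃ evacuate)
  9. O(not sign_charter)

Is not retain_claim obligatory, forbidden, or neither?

Forbidden

Premise 4 is F(review_dataset), i.e. O(not review_dataset).
The contrapositive of premise 1 (O(evacuate ⊃ review_dataset)) is O(not review_dataset ⊃ not evacuate), and O(not review_dataset) is already established, so O(not evacuate).
Premise 8, O(rotate_keys ⊃ evacuate), contraposes to O(not evacuate ⊃ not rotate_keys); with O(not evacuate) we get O(not rotate_keys).
Premise 2, O(not sign_minutes ⊃ rotate_keys), contraposes to O(not rotate_keys ⊃ sign_minutes); with O(not rotate_keys) we get O(sign_minutes).
From O(sign_minutes) and premise 5, O(sign_minutes ⊃ not lower_boom), we obtain O(not lower_boom).
The contrapositive of premise 6 (O(not retain_claim ⊃ lower_boom)) is O(not lower_boom ⊃ retain_claim), and O(not lower_boom) is already established, so O(retain_claim).
Premises 3, 7, 9 do not contribute to this derivation.
Thus O(retain_claim), which is F(not retain_claim): not retain_claim is forbidden.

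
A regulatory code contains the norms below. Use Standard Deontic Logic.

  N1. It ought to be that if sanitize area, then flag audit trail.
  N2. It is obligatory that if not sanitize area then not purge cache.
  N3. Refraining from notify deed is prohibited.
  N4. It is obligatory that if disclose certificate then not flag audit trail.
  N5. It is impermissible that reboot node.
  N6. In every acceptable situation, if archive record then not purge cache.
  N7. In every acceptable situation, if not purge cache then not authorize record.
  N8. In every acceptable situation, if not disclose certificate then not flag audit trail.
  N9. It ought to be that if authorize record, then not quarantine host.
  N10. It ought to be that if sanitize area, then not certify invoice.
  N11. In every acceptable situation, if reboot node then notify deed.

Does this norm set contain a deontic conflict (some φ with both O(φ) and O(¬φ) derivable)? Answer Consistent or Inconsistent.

Consistent

Premise 11 is O(reboot_node → notify_deed); even if O(notify_deed) held, inferring O(reboot_node) would be affirming the consequent — invalid.
So O(reboot_node) is not derivable, and the apparent clash with O(¬reboot_node) does not arise.
A world satisfying every obligation exists (e.g. archive_record=false, authorize_record=false, certify_invoice=false, disclose_certificate=false, flag_audit_trail=false, notify_deed=true, purge_cache=false, quarantine_host=false, reboot_node=false, sanitize_area=false); no atom is both obligatory and forbidden, so the set is consistent.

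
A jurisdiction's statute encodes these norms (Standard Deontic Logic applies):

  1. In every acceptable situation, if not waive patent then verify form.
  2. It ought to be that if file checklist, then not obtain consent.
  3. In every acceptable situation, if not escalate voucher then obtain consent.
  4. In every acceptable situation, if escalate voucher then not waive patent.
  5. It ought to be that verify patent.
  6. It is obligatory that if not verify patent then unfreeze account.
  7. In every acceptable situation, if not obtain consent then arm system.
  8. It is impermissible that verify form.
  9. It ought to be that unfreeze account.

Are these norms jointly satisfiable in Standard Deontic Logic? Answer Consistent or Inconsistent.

Premise 6 is O(¬verify_patent → unfreeze_account); even if O(unfreeze_account) held, inferring O(¬verify_patent) would be affirming the consequent — invalid.
So O(¬verify_patent) is not derivable, and the apparent clash with O(verify_patent) does not arise.
A world satisfying every obligation exists (e.g. arm_system=false, escalate_voucher=false, file_checklist=false, obtain_consent=true, unfreeze_account=true, verify_form=false, verify_patent=true, waive_patent=true); no atom is both obligatory and forbidden, so the set is consistent.

Consistent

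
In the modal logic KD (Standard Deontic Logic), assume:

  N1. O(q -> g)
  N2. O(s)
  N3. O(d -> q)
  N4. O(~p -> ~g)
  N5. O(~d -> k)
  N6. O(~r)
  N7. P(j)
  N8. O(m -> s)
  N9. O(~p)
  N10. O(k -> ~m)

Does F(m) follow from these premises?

From premise 9 we have O(~p).
Premise 4 is O(~p -> ~g); since O(~p), deontic closure gives O(~g).
Premise 1, O(q -> g), contraposes to O(~g -> ~q); with O(~g) we get O(~q).
Premise 3, O(d -> q), contraposes to O(~q -> ~d); with O(~q) we get O(~d).
From O(~d) and premise 5, O(~d -> k), we obtain O(k).
Applying K to premise 10 (O(k -> ~m)) and O(k) yields O(~m).
Premises 2, 6, 7, 8 do not contribute to this derivation.
So O(~m) holds, i.e. F(m). The claim follows.

Yes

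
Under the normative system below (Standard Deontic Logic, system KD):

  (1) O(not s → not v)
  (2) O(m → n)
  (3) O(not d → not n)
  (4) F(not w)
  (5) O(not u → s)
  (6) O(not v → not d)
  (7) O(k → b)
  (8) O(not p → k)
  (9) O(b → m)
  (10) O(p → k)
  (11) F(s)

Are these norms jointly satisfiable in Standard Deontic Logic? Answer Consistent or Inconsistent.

Inconsistent

Premises 10 and 8 cover both cases: O(p → k) and O(not p → k). Since p ∨ not p is a tautology, O(k) follows.
From O(k) and premise 7, O(k → b), we obtain O(b).
Applying K to premise 9 (O(b → m)) and O(b) yields O(m).
Premise 2 is O(m → n); since O(m), deontic closure gives O(n).
Premise 3 is O(not d → not n); contrapositively O(n → d). Since O(n) holds, K gives O(d).
The contrapositive of premise 6 (O(not v → not d)) is O(d → v), and O(d) is already established, so O(v).
The contrapositive of premise 1 (O(not s → not v)) is O(v → s), and O(v) is already established, so O(s).
However, F(s) at premise 11 amounts to O(not s).
We now have both O(s) and O(not s) — s is simultaneously obligatory and forbidden, violating the D-axiom.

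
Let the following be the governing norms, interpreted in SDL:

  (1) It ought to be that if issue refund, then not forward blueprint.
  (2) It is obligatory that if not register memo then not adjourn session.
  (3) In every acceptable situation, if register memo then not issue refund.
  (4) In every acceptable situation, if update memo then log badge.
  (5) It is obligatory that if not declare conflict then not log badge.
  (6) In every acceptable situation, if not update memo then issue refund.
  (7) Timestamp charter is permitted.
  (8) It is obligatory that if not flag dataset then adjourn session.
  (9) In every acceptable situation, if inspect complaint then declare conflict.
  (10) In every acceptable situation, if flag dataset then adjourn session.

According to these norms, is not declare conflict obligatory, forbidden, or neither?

By case analysis on flag_dataset: premise 10 gives O(flag_dataset → adjourn_session) and premise 8 gives O(¬flag_dataset → adjourn_session), so O(adjourn_session) either way.
Premise 2, O(¬register_memo → ¬adjourn_session), contraposes to O(adjourn_session → register_memo); with O(adjourn_session) we get O(register_memo).
Premise 3 is O(register_memo → ¬issue_refund); since O(register_memo), deontic closure gives O(¬issue_refund).
The contrapositive of premise 6 (O(¬update_memo → issue_refund)) is O(¬issue_refund → update_memo), and O(¬issue_refund) is already established, so O(update_memo).
From O(update_memo) and premise 4, O(update_memo → log_badge), we obtain O(log_badge).
Premise 5, O(¬declare_conflict → ¬log_badge), contraposes to O(log_badge → declare_conflict); with O(log_badge) we get O(declare_conflict).
Premises 1, 7, 9 do not contribute to this derivation.
Thus O(declare_conflict), which is F(¬declare_conflict): ¬declare_conflict is forbidden.

Forbidden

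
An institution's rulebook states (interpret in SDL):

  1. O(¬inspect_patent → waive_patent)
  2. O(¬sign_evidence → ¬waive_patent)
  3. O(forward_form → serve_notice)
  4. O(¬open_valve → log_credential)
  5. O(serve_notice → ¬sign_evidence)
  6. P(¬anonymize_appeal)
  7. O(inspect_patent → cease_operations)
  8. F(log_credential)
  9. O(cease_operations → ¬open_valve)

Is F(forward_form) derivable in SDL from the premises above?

Premise 8, F(log_credential), is equivalent to O(¬log_credential).
Premise 4 is O(¬open_valve → log_credential); contrapositively O(¬log_credential → open_valve). Since O(¬log_credential) holds, K gives O(open_valve).
Premise 9 is O(cease_operations → ¬open_valve); contrapositively O(open_valve → ¬cease_operations). Since O(open_valve) holds, K gives O(¬cease_operations).
Premise 7 is O(inspect_patent → cease_operations); contrapositively O(¬cease_operations → ¬inspect_patent). Since O(¬cease_operations) holds, K gives O(¬inspect_patent).
Applying K to premise 1 (O(¬inspect_patent → waive_patent)) and O(¬inspect_patent) yields O(waive_patent).
The contrapositive of premise 2 (O(¬sign_evidence → ¬waive_patent)) is O(waive_patent → sign_evidence), and O(waive_patent) is already established, so O(sign_evidence).
Premise 5, O(serve_notice → ¬sign_evidence), contraposes to O(sign_evidence → ¬serve_notice); with O(sign_evidence) we get O(¬serve_notice).
The contrapositive of premise 3 (O(forward_form → serve_notice)) is O(¬serve_notice → ¬forward_form), and O(¬serve_notice) is already established, so O(¬forward_form).
Premise 6 does not contribute to this derivation.
So O(¬forward_form) holds, i.e. F(forward_form). The claim follows.

Yes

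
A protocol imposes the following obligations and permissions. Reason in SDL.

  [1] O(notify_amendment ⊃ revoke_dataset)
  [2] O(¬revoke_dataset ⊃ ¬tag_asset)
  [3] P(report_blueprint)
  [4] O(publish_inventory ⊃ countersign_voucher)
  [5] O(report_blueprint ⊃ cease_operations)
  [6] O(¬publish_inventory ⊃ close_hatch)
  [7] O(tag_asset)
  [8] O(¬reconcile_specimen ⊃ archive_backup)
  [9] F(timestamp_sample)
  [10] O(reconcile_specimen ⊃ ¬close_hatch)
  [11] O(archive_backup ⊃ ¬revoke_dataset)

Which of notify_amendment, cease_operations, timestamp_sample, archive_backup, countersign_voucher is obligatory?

countersign_voucher

Premise 7 gives O(tag_asset).
Premise 2 is O(¬revoke_dataset ⊃ ¬tag_asset); contrapositively O(tag_asset ⊃ revoke_dataset). Since O(tag_asset) holds, K gives O(revoke_dataset).
The contrapositive of premise 11 (O(archive_backup ⊃ ¬revoke_dataset)) is O(revoke_dataset ⊃ ¬archive_backup), and O(revoke_dataset) is already established, so O(¬archive_backup).
The contrapositive of premise 8 (O(¬reconcile_specimen ⊃ archive_backup)) is O(¬archive_backup ⊃ reconcile_specimen), and O(¬archive_backup) is already established, so O(reconcile_specimen).
Premise 10 is O(reconcile_specimen ⊃ ¬close_hatch); since O(reconcile_specimen), deontic closure gives O(¬close_hatch).
The contrapositive of premise 6 (O(¬publish_inventory ⊃ close_hatch)) is O(¬close_hatch ⊃ publish_inventory), and O(¬close_hatch) is already established, so O(publish_inventory).
Applying K to premise 4 (O(publish_inventory ⊃ countersign_voucher)) and O(publish_inventory) yields O(countersign_voucher).
So O(countersign_voucher) holds — countersign_voucher is obligatory. None of the other listed options is made obligatory by any chain of premises.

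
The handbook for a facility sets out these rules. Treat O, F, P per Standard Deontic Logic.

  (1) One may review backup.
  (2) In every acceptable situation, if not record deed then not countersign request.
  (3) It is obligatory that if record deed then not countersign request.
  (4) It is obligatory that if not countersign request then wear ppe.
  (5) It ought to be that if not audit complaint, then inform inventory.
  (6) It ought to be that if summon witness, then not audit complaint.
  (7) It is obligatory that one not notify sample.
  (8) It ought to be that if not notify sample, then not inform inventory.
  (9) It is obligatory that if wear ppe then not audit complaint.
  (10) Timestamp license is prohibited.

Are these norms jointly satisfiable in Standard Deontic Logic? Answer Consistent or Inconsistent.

Premises 3 and 2 cover both cases: O(record_deed → ¬countersign_request) and O(¬record_deed → ¬countersign_request). Since record_deed ∨ ¬record_deed is a tautology, O(¬countersign_request) follows.
With premise 4, O(¬countersign_request → wear_ppe), the K-axiom yields O(wear_ppe).
From O(wear_ppe) and premise 9, O(wear_ppe → ¬audit_complaint), we obtain O(¬audit_complaint).
Premise 5 is O(¬audit_complaint → inform_inventory); since O(¬audit_complaint), deontic closure gives O(inform_inventory).
Premise 8 is O(¬notify_sample → ¬inform_inventory); contrapositively O(inform_inventory → notify_sample). Since O(inform_inventory) holds, K gives O(notify_sample).
Yet premise 7 states O(¬notify_sample).
We now have both O(notify_sample) and O(¬notify_sample) — notify_sample is simultaneously obligatory and forbidden, violating the D-axiom.

Inconsistent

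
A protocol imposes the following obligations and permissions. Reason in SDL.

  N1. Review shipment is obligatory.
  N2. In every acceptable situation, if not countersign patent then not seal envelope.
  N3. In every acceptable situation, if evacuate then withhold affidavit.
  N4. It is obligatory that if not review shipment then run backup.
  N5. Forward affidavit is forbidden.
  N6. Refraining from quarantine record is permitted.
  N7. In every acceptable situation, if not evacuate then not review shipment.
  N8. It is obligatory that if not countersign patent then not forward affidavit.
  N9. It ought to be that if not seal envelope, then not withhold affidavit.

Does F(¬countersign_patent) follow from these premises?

Yes

Premise 1 gives O(review_shipment).
The contrapositive of premise 7 (O(¬evacuate → ¬review_shipment)) is O(review_shipment → evacuate), and O(review_shipment) is already established, so O(evacuate).
With premise 3, O(evacuate → withhold_affidavit), the K-axiom yields O(withhold_affidavit).
Premise 9, O(¬seal_envelope → ¬withhold_affidavit), contraposes to O(withhold_affidavit → seal_envelope); with O(withhold_affidavit) we get O(seal_envelope).
The contrapositive of premise 2 (O(¬countersign_patent → ¬seal_envelope)) is O(seal_envelope → countersign_patent), and O(seal_envelope) is already established, so O(countersign_patent).
Premises 4, 5, 6, 8 do not contribute to this derivation.
So O(countersign_patent) holds, i.e. F(¬countersign_patent). The claim follows.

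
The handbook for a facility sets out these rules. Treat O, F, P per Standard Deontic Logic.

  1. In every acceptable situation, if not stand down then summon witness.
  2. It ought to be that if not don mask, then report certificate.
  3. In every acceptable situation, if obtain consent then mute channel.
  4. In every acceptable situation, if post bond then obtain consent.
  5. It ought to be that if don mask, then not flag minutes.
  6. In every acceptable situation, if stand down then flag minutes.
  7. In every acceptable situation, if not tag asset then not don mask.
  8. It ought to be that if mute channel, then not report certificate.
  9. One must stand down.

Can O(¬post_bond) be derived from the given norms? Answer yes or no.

Premise 9 gives O(stand_down).
Applying K to premise 6 (O(stand_down → flag_minutes)) and O(stand_down) yields O(flag_minutes).
Premise 5 is O(don_mask → ¬flag_minutes); contrapositively O(flag_minutes → ¬don_mask). Since O(flag_minutes) holds, K gives O(¬don_mask).
From O(¬don_mask) and premise 2, O(¬don_mask → report_certificate), we obtain O(report_certificate).
Premise 8, O(mute_channel → ¬report_certificate), contraposes to O(report_certificate → ¬mute_channel); with O(report_certificate) we get O(¬mute_channel).
Premise 3 is O(obtain_consent → mute_channel); contrapositively O(¬mute_channel → ¬obtain_consent). Since O(¬mute_channel) holds, K gives O(¬obtain_consent).
The contrapositive of premise 4 (O(post_bond → obtain_consent)) is O(¬obtain_consent → ¬post_bond), and O(¬obtain_consent) is already established, so O(¬post_bond).
Premises 1, 7 do not contribute to this derivation.
So O(¬post_bond) follows.

Yes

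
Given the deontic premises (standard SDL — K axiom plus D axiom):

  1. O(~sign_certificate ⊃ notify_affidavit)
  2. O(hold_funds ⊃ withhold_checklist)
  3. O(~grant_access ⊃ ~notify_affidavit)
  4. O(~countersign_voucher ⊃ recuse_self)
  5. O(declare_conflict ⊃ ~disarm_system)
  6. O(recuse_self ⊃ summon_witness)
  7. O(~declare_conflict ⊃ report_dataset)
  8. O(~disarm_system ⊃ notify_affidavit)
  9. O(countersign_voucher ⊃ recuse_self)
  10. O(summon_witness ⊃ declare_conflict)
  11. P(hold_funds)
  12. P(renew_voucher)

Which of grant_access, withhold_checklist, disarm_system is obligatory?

grant_access

Premises 4 and 9 cover both cases: O(~countersign_voucher ⊃ recuse_self) and O(countersign_voucher ⊃ recuse_self). Since ~countersign_voucher ∨ countersign_voucher is a tautology, O(recuse_self) follows.
With premise 6, O(recuse_self ⊃ summon_witness), the K-axiom yields O(summon_witness).
With premise 10, O(summon_witness ⊃ declare_conflict), the K-axiom yields O(declare_conflict).
Applying K to premise 5 (O(declare_conflict ⊃ ~disarm_system)) and O(declare_conflict) yields O(~disarm_system).
Applying K to premise 8 (O(~disarm_system ⊃ notify_affidavit)) and O(~disarm_system) yields O(notify_affidavit).
Premise 3, O(~grant_access ⊃ ~notify_affidavit), contraposes to O(notify_affidavit ⊃ grant_access); with O(notify_affidavit) we get O(grant_access).
So O(grant_access) holds — grant_access is obligatory. None of the other listed options is made obligatory by any chain of premises.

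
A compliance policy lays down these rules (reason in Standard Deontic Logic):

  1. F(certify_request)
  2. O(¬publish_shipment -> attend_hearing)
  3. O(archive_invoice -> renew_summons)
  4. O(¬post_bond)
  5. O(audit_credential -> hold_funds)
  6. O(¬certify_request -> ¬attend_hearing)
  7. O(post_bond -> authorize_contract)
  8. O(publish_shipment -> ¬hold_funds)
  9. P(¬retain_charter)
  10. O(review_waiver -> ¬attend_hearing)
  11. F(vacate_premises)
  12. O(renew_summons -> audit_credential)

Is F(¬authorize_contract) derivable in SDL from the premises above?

No

Premise 7 is O(post_bond -> authorize_contract), but O(post_bond) is not derivable from the premises, so it does not yield O(authorize_contract).
No other premise forces O(authorize_contract). An ideal world satisfying every premise can still have ¬authorize_contract true, so F(¬authorize_contract) is not derivable.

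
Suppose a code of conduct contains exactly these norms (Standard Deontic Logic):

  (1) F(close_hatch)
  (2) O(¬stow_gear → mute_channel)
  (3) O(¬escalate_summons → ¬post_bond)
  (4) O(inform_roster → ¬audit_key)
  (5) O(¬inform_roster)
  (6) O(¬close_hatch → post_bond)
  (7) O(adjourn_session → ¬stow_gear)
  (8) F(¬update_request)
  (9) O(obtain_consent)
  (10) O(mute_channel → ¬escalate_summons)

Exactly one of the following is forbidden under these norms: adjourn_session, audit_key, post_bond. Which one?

adjourn_session

Premise 1 is F(close_hatch), i.e. O(¬close_hatch).
Premise 6 is O(¬close_hatch → post_bond); since O(¬close_hatch), deontic closure gives O(post_bond).
The contrapositive of premise 3 (O(¬escalate_summons → ¬post_bond)) is O(post_bond → escalate_summons), and O(post_bond) is already established, so O(escalate_summons).
Premise 10 is O(mute_channel → ¬escalate_summons); contrapositively O(escalate_summons → ¬mute_channel). Since O(escalate_summons) holds, K gives O(¬mute_channel).
Premise 2 is O(¬stow_gear → mute_channel); contrapositively O(¬mute_channel → stow_gear). Since O(¬mute_channel) holds, K gives O(stow_gear).
Premise 7 is O(adjourn_session → ¬stow_gear); contrapositively O(stow_gear → ¬adjourn_session). Since O(stow_gear) holds, K gives O(¬adjourn_session).
So O(¬adjourn_session) holds, i.e. adjourn_session is forbidden. None of the other listed options is forbidden under the premises.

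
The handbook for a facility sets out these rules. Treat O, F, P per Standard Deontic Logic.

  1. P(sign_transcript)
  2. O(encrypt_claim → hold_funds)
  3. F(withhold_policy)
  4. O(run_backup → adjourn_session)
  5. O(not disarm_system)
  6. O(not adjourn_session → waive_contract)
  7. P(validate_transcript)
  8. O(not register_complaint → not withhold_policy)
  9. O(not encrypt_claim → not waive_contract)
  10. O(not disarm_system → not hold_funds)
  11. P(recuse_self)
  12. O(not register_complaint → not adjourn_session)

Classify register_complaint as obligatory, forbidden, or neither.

From premise 5 we have O(not disarm_system).
Applying K to premise 10 (O(not disarm_system → not hold_funds)) and O(not disarm_system) yields O(not hold_funds).
The contrapositive of premise 2 (O(encrypt_claim → hold_funds)) is O(not hold_funds → not encrypt_claim), and O(not hold_funds) is already established, so O(not encrypt_claim).
Applying K to premise 9 (O(not encrypt_claim → not waive_contract)) and O(not encrypt_claim) yields O(not waive_contract).
Premise 6 is O(not adjourn_session → waive_contract); contrapositively O(not waive_contract → adjourn_session). Since O(not waive_contract) holds, K gives O(adjourn_session).
Premise 12 is O(not register_complaint → not adjourn_session); contrapositively O(adjourn_session → register_complaint). Since O(adjourn_session) holds, K gives O(register_complaint).
Premises 1, 3, 4, 7, 8, 11 do not contribute to this derivation.
Hence register_complaint is obligatory.

Obligatory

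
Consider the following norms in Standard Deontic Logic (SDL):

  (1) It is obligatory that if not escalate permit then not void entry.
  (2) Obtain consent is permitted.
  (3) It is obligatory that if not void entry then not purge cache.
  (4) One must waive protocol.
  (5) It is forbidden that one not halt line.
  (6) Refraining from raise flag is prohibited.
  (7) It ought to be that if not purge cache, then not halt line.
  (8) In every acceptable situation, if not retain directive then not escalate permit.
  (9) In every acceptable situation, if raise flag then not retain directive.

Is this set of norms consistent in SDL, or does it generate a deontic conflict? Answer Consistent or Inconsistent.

Inconsistent

Premise 5 is F(¬halt_line), i.e. O(halt_line).
Premise 7 is O(¬purge_cache → ¬halt_line); contrapositively O(halt_line → purge_cache). Since O(halt_line) holds, K gives O(purge_cache).
The contrapositive of premise 3 (O(¬void_entry → ¬purge_cache)) is O(purge_cache → void_entry), and O(purge_cache) is already established, so O(void_entry).
Premise 1, O(¬escalate_permit → ¬void_entry), contraposes to O(void_entry → escalate_permit); with O(void_entry) we get O(escalate_permit).
Premise 8, O(¬retain_directive → ¬escalate_permit), contraposes to O(escalate_permit → retain_directive); with O(escalate_permit) we get O(retain_directive).
Premise 9, O(raise_flag → ¬retain_directive), contraposes to O(retain_directive → ¬raise_flag); with O(retain_directive) we get O(¬raise_flag).
Yet premise 6 is F(¬raise_flag), i.e. O(raise_flag).
We now have both O(¬raise_flag) and O(raise_flag) — raise_flag is simultaneously obligatory and forbidden, violating the D-axiom.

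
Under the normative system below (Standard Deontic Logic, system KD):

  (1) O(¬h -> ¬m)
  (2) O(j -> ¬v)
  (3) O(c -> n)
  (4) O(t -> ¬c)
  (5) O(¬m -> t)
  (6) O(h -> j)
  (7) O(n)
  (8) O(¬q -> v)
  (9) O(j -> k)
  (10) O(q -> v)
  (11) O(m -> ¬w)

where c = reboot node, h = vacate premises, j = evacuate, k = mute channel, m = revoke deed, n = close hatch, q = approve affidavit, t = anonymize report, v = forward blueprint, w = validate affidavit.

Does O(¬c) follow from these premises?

Yes

Premises 10 and 8 cover both cases: O(q -> v) and O(¬q -> v). Since q ∨ ¬q is a tautology, O(v) follows.
The contrapositive of premise 2 (O(j -> ¬v)) is O(v -> ¬j), and O(v) is already established, so O(¬j).
Premise 6 is O(h -> j); contrapositively O(¬j -> ¬h). Since O(¬j) holds, K gives O(¬h).
From O(¬h) and premise 1, O(¬h -> ¬m), we obtain O(¬m).
Premise 5 is O(¬m -> t); since O(¬m), deontic closure gives O(t).
With premise 4, O(t -> ¬c), the K-axiom yields O(¬c).
Premises 3, 7, 9, 11 do not contribute to this derivation.
So O(¬c) follows.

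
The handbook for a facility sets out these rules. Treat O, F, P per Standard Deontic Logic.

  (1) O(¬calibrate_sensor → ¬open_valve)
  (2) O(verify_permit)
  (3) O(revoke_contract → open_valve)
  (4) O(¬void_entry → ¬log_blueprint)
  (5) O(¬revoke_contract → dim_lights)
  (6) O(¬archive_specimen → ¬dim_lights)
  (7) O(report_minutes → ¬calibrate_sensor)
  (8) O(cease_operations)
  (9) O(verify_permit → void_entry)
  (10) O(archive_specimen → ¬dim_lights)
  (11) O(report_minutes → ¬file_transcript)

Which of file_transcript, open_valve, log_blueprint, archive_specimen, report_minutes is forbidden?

Premises 10 and 6 cover both cases: O(archive_specimen → ¬dim_lights) and O(¬archive_specimen → ¬dim_lights). Since archive_specimen ∨ ¬archive_specimen is a tautology, O(¬dim_lights) follows.
The contrapositive of premise 5 (O(¬revoke_contract → dim_lights)) is O(¬dim_lights → revoke_contract), and O(¬dim_lights) is already established, so O(revoke_contract).
Premise 3 is O(revoke_contract → open_valve); since O(revoke_contract), deontic closure gives O(open_valve).
The contrapositive of premise 1 (O(¬calibrate_sensor → ¬open_valve)) is O(open_valve → calibrate_sensor), and O(open_valve) is already established, so O(calibrate_sensor).
The contrapositive of premise 7 (O(report_minutes → ¬calibrate_sensor)) is O(calibrate_sensor → ¬report_minutes), and O(calibrate_sensor) is already established, so O(¬report_minutes).
So O(¬report_minutes) holds, i.e. report_minutes is forbidden. None of the other listed options is forbidden under the premises.

report_minutes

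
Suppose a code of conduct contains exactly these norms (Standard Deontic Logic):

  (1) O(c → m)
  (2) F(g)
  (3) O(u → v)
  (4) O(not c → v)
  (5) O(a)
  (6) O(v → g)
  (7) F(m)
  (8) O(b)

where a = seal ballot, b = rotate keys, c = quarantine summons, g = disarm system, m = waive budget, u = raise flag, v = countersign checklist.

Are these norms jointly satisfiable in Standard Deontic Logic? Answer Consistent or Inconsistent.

Inconsistent

Premise 7, F(m), is equivalent to O(not m).
The contrapositive of premise 1 (O(c → m)) is O(not m → not c), and O(not m) is already established, so O(not c).
Premise 4 is O(not c → v); since O(not c), deontic closure gives O(v).
With premise 6, O(v → g), the K-axiom yields O(g).
But premise 2, F(g), means O(not g).
We now have both O(g) and O(not g) — g is simultaneously obligatory and forbidden, violating the D-axiom.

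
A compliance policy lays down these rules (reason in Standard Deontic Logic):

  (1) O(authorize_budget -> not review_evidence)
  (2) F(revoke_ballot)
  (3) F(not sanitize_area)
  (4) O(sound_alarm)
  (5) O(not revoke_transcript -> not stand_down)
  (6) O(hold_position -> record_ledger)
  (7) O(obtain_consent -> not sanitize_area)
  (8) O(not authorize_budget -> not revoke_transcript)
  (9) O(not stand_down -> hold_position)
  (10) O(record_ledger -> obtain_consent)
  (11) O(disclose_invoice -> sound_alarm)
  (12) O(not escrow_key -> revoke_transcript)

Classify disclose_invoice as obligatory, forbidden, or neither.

Premise 11 is O(disclose_invoice -> sound_alarm); even if O(sound_alarm) held, inferring O(disclose_invoice) would be affirming the consequent — invalid.
No premise or chain of K-axiom applications forces O(disclose_invoice), and none forces O(not disclose_invoice). So disclose_invoice is neither obligatory nor forbidden under these norms.

Neither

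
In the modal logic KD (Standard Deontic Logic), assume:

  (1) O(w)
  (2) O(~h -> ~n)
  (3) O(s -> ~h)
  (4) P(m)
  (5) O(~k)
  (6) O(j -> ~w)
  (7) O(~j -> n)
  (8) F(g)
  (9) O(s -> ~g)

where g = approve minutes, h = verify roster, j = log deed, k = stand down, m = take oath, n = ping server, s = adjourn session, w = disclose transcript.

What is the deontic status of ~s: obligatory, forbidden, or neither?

Premise 1 states O(w) outright.
The contrapositive of premise 6 (O(j -> ~w)) is O(w -> ~j), and O(w) is already established, so O(~j).
From O(~j) and premise 7, O(~j -> n), we obtain O(n).
The contrapositive of premise 2 (O(~h -> ~n)) is O(n -> h), and O(n) is already established, so O(h).
The contrapositive of premise 3 (O(s -> ~h)) is O(h -> ~s), and O(h) is already established, so O(~s).
Premises 4, 5, 8, 9 do not contribute to this derivation.
Hence ~s is obligatory.

Obligatory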